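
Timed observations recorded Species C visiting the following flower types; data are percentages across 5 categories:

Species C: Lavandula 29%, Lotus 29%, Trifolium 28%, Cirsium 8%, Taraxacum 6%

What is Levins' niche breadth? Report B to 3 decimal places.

3.897

Convert percentages to proportions (divide by 100).
Σpᵢ² = 0.29² + 0.29² + 0.28² + 0.08² + 0.06² = 0.0841 + 0.0841 + 0.0784 + 0.0064 + 0.0036 = 0.2566
B = 1 / 0.2566 = 3.89712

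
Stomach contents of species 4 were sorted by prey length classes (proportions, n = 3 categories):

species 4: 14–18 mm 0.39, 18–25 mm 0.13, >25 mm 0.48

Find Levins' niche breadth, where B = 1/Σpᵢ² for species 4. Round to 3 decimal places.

Σpᵢ² = 0.39² + 0.13² + 0.48² = 0.1521 + 0.0169 + 0.2304 = 0.3994
B = 1 / 0.3994 = 2.50376

2.504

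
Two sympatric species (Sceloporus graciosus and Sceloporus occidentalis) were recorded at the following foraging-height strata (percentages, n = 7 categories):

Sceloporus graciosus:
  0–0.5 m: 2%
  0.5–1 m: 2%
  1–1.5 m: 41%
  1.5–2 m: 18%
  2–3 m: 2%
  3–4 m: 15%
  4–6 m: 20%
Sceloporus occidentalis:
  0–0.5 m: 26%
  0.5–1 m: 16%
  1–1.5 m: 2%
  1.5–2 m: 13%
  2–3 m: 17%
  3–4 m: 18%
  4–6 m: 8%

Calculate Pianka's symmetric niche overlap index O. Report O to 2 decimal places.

Convert percentages to proportions (divide by 100).
Σ p₁ᵢp₂ᵢ = 0.0052 + 0.0032 + 0.0082 + 0.0234 + 0.0034 + 0.0270 + 0.0160 = 0.0864
Σp_1ᵢ² = 0.02² + 0.02² + 0.41² + 0.18² + 0.02² + 0.15² + 0.20² = 0.0004 + 0.0004 + 0.1681 + 0.0324 + 0.0004 + 0.0225 + 0.0400 = 0.2642
Σp_2ᵢ² = 0.26² + 0.16² + 0.02² + 0.13² + 0.17² + 0.18² + 0.08² = 0.0676 + 0.0256 + 0.0004 + 0.0169 + 0.0289 + 0.0324 + 0.0064 = 0.1782
O = 0.0864 / √(0.2642 × 0.1782) = 0.0864 / 0.21698 = 0.3982

0.40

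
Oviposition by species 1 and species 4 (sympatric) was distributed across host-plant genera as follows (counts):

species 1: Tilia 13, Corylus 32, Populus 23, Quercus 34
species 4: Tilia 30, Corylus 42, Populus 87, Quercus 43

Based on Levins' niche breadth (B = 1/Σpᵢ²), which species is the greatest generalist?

Proportions for species 1 (n=102): 13/102=0.1275, 32/102=0.3137, 23/102=0.2255, 34/102=0.3333
Proportions for species 4 (n=202): 30/202=0.1485, 42/202=0.2079, 87/202=0.4307, 43/202=0.2129
Σp_1ᵢ² = 0.1275² + 0.3137² + 0.2255² + 0.3333² = 0.016256 + 0.098408 + 0.050850 + 0.111089 = 0.276603
B_1 = 1 / 0.276603 = 3.6153
Σp_4ᵢ² = 0.1485² + 0.2079² + 0.4307² + 0.2129² = 0.022052 + 0.043222 + 0.185502 + 0.045326 = 0.296102
B_4 = 1 / 0.296102 = 3.3772
Highest B → broadest niche (most generalist): species 1 (B = 3.62).

species 1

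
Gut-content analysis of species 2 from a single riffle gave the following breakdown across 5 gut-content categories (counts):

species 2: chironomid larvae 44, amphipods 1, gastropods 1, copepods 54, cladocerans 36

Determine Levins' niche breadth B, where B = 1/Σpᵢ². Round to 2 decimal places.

Proportions for species 2 (n=136): 44/136=0.3235, 1/136=0.0074, 1/136=0.0074, 54/136=0.3971, 36/136=0.2647
Σpᵢ² = 0.3235² + 0.0074² + 0.0074² + 0.3971² + 0.2647² = 0.104652 + 0.000055 + 0.000055 + 0.157688 + 0.070066 = 0.332516
B = 1 / 0.332516 = 3.0074

3.01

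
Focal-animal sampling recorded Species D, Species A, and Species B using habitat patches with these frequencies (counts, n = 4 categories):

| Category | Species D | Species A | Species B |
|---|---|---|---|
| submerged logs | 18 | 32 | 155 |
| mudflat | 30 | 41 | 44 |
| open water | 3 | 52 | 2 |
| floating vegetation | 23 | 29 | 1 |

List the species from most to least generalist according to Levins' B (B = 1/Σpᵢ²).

Species A > Species D > Species B

Proportions for Species D (n=74): 18/74=0.2432, 30/74=0.4054, 3/74=0.0405, 23/74=0.3108
Proportions for Species A (n=154): 32/154=0.2078, 41/154=0.2662, 52/154=0.3377, 29/154=0.1883
Proportions for Species B (n=202): 155/202=0.7673, 44/202=0.2178, 2/202=0.0099, 1/202=0.0050
Σp_Dᵢ² = 0.2432² + 0.4054² + 0.0405² + 0.3108² = 0.059146 + 0.164349 + 0.001640 + 0.096597 = 0.321732
B_D = 1 / 0.321732 = 3.1082
Σp_Aᵢ² = 0.2078² + 0.2662² + 0.3377² + 0.1883² = 0.043181 + 0.070862 + 0.114041 + 0.035457 = 0.263541
B_A = 1 / 0.263541 = 3.7945
Σp_Bᵢ² = 0.7673² + 0.2178² + 0.0099² + 0.0050² = 0.588749 + 0.047437 + 0.000098 + 0.000025 = 0.636309
B_B = 1 / 0.636309 = 1.5716
Ranking by B (broadest → narrowest): Species A (3.79) > Species D (3.11) > Species B (1.57)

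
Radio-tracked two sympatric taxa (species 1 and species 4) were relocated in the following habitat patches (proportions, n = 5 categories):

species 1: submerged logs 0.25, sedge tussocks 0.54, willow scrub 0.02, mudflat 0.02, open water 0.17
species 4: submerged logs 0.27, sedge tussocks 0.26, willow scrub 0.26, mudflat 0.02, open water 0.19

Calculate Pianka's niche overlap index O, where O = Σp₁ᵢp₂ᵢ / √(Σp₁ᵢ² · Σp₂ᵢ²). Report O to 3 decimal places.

0.802

Σ p₁ᵢp₂ᵢ = 0.0675 + 0.1404 + 0.0052 + 0.0004 + 0.0323 = 0.2458
Σp_1ᵢ² = 0.25² + 0.54² + 0.02² + 0.02² + 0.17² = 0.0625 + 0.2916 + 0.0004 + 0.0004 + 0.0289 = 0.3838
Σp_2ᵢ² = 0.27² + 0.26² + 0.26² + 0.02² + 0.19² = 0.0729 + 0.0676 + 0.0676 + 0.0004 + 0.0361 = 0.2446
O = 0.2458 / √(0.3838 × 0.2446) = 0.2458 / 0.306394 = 0.80224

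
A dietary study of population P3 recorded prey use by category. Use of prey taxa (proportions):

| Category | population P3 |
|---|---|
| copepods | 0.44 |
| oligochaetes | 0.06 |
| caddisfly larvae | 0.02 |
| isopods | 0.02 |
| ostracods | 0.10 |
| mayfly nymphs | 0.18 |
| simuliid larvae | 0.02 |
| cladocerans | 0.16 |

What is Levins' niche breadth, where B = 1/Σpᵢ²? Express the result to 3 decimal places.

3.754

Σpᵢ² = 0.44² + 0.06² + 0.02² + 0.02² + 0.10² + 0.18² + 0.02² + 0.16² = 0.1936 + 0.0036 + 0.0004 + 0.0004 + 0.0100 + 0.0324 + 0.0004 + 0.0256 = 0.2664
B = 1 / 0.2664 = 3.75375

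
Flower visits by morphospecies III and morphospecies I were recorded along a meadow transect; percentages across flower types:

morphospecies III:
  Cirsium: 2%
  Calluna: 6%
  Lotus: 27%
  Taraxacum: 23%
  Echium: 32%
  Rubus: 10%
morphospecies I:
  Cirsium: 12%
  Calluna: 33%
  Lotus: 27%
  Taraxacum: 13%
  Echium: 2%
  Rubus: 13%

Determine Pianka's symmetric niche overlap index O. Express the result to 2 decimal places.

0.61

Convert percentages to proportions (divide by 100).
Σ p₁ᵢp₂ᵢ = 0.0024 + 0.0198 + 0.0729 + 0.0299 + 0.0064 + 0.0130 = 0.1444
Σp_1ᵢ² = 0.02² + 0.06² + 0.27² + 0.23² + 0.32² + 0.10² = 0.0004 + 0.0036 + 0.0729 + 0.0529 + 0.1024 + 0.0100 = 0.2422
Σp_2ᵢ² = 0.12² + 0.33² + 0.27² + 0.13² + 0.02² + 0.13² = 0.0144 + 0.1089 + 0.0729 + 0.0169 + 0.0004 + 0.0169 = 0.2304
O = 0.1444 / √(0.2422 × 0.2304) = 0.1444 / 0.23623 = 0.6113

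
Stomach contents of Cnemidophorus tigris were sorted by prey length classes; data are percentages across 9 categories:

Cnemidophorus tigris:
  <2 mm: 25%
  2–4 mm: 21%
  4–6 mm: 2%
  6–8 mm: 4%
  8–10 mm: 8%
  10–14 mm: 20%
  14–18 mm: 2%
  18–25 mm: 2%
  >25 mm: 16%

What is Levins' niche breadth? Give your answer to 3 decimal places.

5.513

Convert percentages to proportions (divide by 100).
Σpᵢ² = 0.25² + 0.21² + 0.02² + 0.04² + 0.08² + 0.20² + 0.02² + 0.02² + 0.16² = 0.0625 + 0.0441 + 0.0004 + 0.0016 + 0.0064 + 0.0400 + 0.0004 + 0.0004 + 0.0256 = 0.1814
B = 1 / 0.1814 = 5.51268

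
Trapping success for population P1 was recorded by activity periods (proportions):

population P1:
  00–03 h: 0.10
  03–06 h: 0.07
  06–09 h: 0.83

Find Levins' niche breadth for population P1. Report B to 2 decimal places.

Σpᵢ² = 0.10² + 0.07² + 0.83² = 0.0100 + 0.0049 + 0.6889 = 0.7038
B = 1 / 0.7038 = 1.4209

1.42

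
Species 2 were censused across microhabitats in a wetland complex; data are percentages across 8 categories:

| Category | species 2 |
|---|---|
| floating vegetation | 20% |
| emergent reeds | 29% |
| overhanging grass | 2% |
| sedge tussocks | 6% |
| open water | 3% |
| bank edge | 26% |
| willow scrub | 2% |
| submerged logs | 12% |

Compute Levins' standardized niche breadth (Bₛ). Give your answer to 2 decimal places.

0.53

Convert percentages to proportions (divide by 100).
Σpᵢ² = 0.20² + 0.29² + 0.02² + 0.06² + 0.03² + 0.26² + 0.02² + 0.12² = 0.0400 + 0.0841 + 0.0004 + 0.0036 + 0.0009 + 0.0676 + 0.0004 + 0.0144 = 0.2114
B = 1 / 0.2114 = 4.7304
Bₛ = (B − 1)/(n − 1) = (4.7304 − 1)/(8 − 1) = 3.7304/7 = 0.5329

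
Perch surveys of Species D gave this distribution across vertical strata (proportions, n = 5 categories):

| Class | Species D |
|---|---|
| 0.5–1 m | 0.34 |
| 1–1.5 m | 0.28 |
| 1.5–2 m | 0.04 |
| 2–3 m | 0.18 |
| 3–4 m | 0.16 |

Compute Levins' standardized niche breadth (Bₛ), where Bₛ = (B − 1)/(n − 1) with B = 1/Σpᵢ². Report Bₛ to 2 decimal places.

0.74

Σpᵢ² = 0.34² + 0.28² + 0.04² + 0.18² + 0.16² = 0.1156 + 0.0784 + 0.0016 + 0.0324 + 0.0256 = 0.2536
B = 1 / 0.2536 = 3.9432
Bₛ = (B − 1)/(n − 1) = (3.9432 − 1)/(5 − 1) = 2.9432/4 = 0.7358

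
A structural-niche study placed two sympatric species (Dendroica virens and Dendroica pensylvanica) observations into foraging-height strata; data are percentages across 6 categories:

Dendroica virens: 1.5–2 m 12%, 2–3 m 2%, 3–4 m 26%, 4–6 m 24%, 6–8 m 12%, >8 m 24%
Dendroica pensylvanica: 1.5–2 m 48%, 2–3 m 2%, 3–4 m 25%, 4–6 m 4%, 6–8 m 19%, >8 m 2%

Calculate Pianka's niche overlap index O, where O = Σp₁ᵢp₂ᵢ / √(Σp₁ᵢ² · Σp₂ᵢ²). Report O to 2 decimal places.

Convert percentages to proportions (divide by 100).
Σ p₁ᵢp₂ᵢ = 0.0576 + 0.0004 + 0.0650 + 0.0096 + 0.0228 + 0.0048 = 0.1602
Σp_1ᵢ² = 0.12² + 0.02² + 0.26² + 0.24² + 0.12² + 0.24² = 0.0144 + 0.0004 + 0.0676 + 0.0576 + 0.0144 + 0.0576 = 0.2120
Σp_2ᵢ² = 0.48² + 0.02² + 0.25² + 0.04² + 0.19² + 0.02² = 0.2304 + 0.0004 + 0.0625 + 0.0016 + 0.0361 + 0.0004 = 0.3314
O = 0.1602 / √(0.2120 × 0.3314) = 0.1602 / 0.26506 = 0.6044

0.60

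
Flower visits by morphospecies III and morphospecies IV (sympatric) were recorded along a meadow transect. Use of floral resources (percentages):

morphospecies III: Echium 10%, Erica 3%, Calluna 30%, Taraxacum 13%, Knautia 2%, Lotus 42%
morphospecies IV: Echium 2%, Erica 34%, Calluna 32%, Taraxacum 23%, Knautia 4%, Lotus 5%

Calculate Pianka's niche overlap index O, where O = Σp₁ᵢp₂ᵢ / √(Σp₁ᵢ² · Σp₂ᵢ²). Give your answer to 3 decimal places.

Convert percentages to proportions (divide by 100).
Σ p₁ᵢp₂ᵢ = 0.0020 + 0.0102 + 0.0960 + 0.0299 + 0.0008 + 0.0210 = 0.1599
Σp_1ᵢ² = 0.10² + 0.03² + 0.30² + 0.13² + 0.02² + 0.42² = 0.0100 + 0.0009 + 0.0900 + 0.0169 + 0.0004 + 0.1764 = 0.2946
Σp_2ᵢ² = 0.02² + 0.34² + 0.32² + 0.23² + 0.04² + 0.05² = 0.0004 + 0.1156 + 0.1024 + 0.0529 + 0.0016 + 0.0025 = 0.2754
O = 0.1599 / √(0.2946 × 0.2754) = 0.1599 / 0.284838 = 0.56137

0.561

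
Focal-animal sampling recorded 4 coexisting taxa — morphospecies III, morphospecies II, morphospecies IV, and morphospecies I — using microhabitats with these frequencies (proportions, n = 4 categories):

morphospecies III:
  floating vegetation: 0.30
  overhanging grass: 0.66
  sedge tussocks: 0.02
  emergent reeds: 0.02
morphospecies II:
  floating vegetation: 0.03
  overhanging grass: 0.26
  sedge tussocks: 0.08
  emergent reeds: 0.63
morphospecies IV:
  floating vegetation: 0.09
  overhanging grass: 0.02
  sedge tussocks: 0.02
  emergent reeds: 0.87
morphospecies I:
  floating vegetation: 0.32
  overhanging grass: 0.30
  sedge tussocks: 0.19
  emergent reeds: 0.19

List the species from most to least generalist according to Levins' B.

Σp_IIIᵢ² = 0.30² + 0.66² + 0.02² + 0.02² = 0.0900 + 0.4356 + 0.0004 + 0.0004 = 0.5264
B_III = 1 / 0.5264 = 1.8997
Σp_IIᵢ² = 0.03² + 0.26² + 0.08² + 0.63² = 0.0009 + 0.0676 + 0.0064 + 0.3969 = 0.4718
B_II = 1 / 0.4718 = 2.1195
Σp_IVᵢ² = 0.09² + 0.02² + 0.02² + 0.87² = 0.0081 + 0.0004 + 0.0004 + 0.7569 = 0.7658
B_IV = 1 / 0.7658 = 1.3058
Σp_Iᵢ² = 0.32² + 0.30² + 0.19² + 0.19² = 0.1024 + 0.0900 + 0.0361 + 0.0361 = 0.2646
B_I = 1 / 0.2646 = 3.7793
Ranking by B (broadest → narrowest): morphospecies I (3.78) > morphospecies II (2.12) > morphospecies III (1.90) > morphospecies IV (1.31)

morphospecies I > morphospecies II > morphospecies III > morphospecies IV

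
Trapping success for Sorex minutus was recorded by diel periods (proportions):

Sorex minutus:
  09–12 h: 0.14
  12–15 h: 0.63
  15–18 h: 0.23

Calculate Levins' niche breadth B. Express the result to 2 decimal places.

Σpᵢ² = 0.14² + 0.63² + 0.23² = 0.0196 + 0.3969 + 0.0529 = 0.4694
B = 1 / 0.4694 = 2.1304

2.13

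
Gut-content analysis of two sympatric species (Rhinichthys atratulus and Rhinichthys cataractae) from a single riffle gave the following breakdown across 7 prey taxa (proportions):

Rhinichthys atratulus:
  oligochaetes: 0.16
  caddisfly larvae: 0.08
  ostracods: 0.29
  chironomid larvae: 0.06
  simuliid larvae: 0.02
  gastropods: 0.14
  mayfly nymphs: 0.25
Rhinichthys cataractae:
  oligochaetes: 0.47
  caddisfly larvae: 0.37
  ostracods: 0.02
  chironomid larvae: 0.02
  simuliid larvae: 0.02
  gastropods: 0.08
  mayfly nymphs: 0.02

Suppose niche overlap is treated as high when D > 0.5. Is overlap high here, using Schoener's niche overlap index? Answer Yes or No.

Σ|p₁ᵢ − p₂ᵢ| = 0.31 + 0.29 + 0.27 + 0.04 + 0.00 + 0.06 + 0.23 = 1.20
D = 1 − ½ × 1.20 = 1 − 0.600 = 0.4000
D = 0.4000 < 0.5 → No.

No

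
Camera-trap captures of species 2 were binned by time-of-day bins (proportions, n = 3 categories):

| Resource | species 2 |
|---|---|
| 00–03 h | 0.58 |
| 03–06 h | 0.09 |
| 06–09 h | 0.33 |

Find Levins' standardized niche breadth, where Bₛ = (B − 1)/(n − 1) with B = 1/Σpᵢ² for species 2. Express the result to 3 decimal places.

Σpᵢ² = 0.58² + 0.09² + 0.33² = 0.3364 + 0.0081 + 0.1089 = 0.4534
B = 1 / 0.4534 = 2.20556
Bₛ = (B − 1)/(n − 1) = (2.20556 − 1)/(3 − 1) = 1.20556/2 = 0.60278

0.603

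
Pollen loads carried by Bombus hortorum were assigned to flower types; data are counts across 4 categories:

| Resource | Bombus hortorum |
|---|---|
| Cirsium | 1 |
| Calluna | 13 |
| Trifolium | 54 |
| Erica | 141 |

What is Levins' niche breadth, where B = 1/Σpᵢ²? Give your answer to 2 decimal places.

1.90

Proportions for Bombus hortorum (n=209): 1/209=0.0048, 13/209=0.0622, 54/209=0.2584, 141/209=0.6746
Σpᵢ² = 0.0048² + 0.0622² + 0.2584² + 0.6746² = 0.000023 + 0.003869 + 0.066771 + 0.455085 = 0.525748
B = 1 / 0.525748 = 1.9021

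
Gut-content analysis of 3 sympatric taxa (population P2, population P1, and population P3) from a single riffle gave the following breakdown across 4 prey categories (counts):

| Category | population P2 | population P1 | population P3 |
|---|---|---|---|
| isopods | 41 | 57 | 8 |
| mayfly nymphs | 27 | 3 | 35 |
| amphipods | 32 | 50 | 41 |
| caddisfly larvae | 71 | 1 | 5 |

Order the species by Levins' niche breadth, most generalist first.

population P2 > population P3 > population P1

Proportions for population P2 (n=171): 41/171=0.2398, 27/171=0.1579, 32/171=0.1871, 71/171=0.4152
Proportions for population P1 (n=111): 57/111=0.5135, 3/111=0.0270, 50/111=0.4505, 1/111=0.0090
Proportions for population P3 (n=89): 8/89=0.0899, 35/89=0.3933, 41/89=0.4607, 5/89=0.0562
Σp_P2ᵢ² = 0.2398² + 0.1579² + 0.1871² + 0.4152² = 0.057504 + 0.024932 + 0.035006 + 0.172391 = 0.289833
B_P2 = 1 / 0.289833 = 3.4503
Σp_P1ᵢ² = 0.5135² + 0.0270² + 0.4505² + 0.0090² = 0.263682 + 0.000729 + 0.202950 + 0.000081 = 0.467442
B_P1 = 1 / 0.467442 = 2.1393
Σp_P3ᵢ² = 0.0899² + 0.3933² + 0.4607² + 0.0562² = 0.008082 + 0.154685 + 0.212244 + 0.003158 = 0.378169
B_P3 = 1 / 0.378169 = 2.6443
Ranking by B (broadest → narrowest): population P2 (3.45) > population P3 (2.64) > population P1 (2.14)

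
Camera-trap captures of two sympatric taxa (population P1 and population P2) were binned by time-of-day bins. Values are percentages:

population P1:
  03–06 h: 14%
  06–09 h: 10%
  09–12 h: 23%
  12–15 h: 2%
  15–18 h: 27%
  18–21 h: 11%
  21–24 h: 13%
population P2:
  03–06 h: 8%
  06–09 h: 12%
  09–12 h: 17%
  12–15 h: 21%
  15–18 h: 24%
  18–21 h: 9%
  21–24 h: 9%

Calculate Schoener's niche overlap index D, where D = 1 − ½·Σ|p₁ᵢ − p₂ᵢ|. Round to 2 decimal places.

0.79

Convert percentages to proportions (divide by 100).
Σ|p₁ᵢ − p₂ᵢ| = 0.06 + 0.02 + 0.06 + 0.19 + 0.03 + 0.02 + 0.04 = 0.42
D = 1 − ½ × 0.42 = 1 − 0.210 = 0.7900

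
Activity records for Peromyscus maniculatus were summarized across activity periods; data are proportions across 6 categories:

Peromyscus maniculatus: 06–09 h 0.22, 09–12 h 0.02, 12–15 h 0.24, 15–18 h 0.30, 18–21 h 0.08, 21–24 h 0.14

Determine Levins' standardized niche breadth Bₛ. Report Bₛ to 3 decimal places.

0.699

Σpᵢ² = 0.22² + 0.02² + 0.24² + 0.30² + 0.08² + 0.14² = 0.0484 + 0.0004 + 0.0576 + 0.0900 + 0.0064 + 0.0196 = 0.2224
B = 1 / 0.2224 = 4.49640
Bₛ = (B − 1)/(n − 1) = (4.49640 − 1)/(6 − 1) = 3.49640/5 = 0.69928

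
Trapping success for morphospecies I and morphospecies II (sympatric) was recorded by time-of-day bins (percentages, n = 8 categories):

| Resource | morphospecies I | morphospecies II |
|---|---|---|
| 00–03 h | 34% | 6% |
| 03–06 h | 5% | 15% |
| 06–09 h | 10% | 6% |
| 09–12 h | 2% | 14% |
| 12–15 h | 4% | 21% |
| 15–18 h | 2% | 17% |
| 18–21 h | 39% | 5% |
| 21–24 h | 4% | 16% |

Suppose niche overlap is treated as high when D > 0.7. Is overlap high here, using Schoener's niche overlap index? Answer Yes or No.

No

Convert percentages to proportions (divide by 100).
Σ|p₁ᵢ − p₂ᵢ| = 0.28 + 0.10 + 0.04 + 0.12 + 0.17 + 0.15 + 0.34 + 0.12 = 1.32
D = 1 − ½ × 1.32 = 1 − 0.660 = 0.3400
D = 0.3400 < 0.7 → No.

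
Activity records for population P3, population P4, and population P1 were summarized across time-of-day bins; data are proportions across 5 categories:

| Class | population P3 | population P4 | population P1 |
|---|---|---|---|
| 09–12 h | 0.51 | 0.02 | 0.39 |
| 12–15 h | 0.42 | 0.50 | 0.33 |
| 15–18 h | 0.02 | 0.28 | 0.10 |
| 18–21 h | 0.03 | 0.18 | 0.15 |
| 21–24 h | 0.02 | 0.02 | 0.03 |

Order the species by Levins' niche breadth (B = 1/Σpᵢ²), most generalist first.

Σp_P3ᵢ² = 0.51² + 0.42² + 0.02² + 0.03² + 0.02² = 0.2601 + 0.1764 + 0.0004 + 0.0009 + 0.0004 = 0.4382
B_P3 = 1 / 0.4382 = 2.2821
Σp_P4ᵢ² = 0.02² + 0.50² + 0.28² + 0.18² + 0.02² = 0.0004 + 0.2500 + 0.0784 + 0.0324 + 0.0004 = 0.3616
B_P4 = 1 / 0.3616 = 2.7655
Σp_P1ᵢ² = 0.39² + 0.33² + 0.10² + 0.15² + 0.03² = 0.1521 + 0.1089 + 0.0100 + 0.0225 + 0.0009 = 0.2944
B_P1 = 1 / 0.2944 = 3.3967
Ranking by B (broadest → narrowest): population P1 (3.40) > population P4 (2.77) > population P3 (2.28)

population P1 > population P4 > population P3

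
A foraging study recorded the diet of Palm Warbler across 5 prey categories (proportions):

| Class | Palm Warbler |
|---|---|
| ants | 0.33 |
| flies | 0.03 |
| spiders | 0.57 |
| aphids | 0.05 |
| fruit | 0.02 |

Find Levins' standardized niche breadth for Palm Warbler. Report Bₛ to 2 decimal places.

0.32

Σpᵢ² = 0.33² + 0.03² + 0.57² + 0.05² + 0.02² = 0.1089 + 0.0009 + 0.3249 + 0.0025 + 0.0004 = 0.4376
B = 1 / 0.4376 = 2.2852
Bₛ = (B − 1)/(n − 1) = (2.2852 − 1)/(5 − 1) = 1.2852/4 = 0.3213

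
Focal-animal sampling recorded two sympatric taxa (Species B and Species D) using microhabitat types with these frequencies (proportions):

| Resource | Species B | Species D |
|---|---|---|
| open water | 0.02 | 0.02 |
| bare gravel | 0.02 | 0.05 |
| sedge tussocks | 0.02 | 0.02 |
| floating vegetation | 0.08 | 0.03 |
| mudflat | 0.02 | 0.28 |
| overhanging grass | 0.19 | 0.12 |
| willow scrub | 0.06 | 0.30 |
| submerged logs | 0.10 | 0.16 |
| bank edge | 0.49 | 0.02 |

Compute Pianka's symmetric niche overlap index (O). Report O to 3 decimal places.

0.303

Σ p₁ᵢp₂ᵢ = 0.0004 + 0.0010 + 0.0004 + 0.0024 + 0.0056 + 0.0228 + 0.0180 + 0.0160 + 0.0098 = 0.0764
Σp_1ᵢ² = 0.02² + 0.02² + 0.02² + 0.08² + 0.02² + 0.19² + 0.06² + 0.10² + 0.49² = 0.0004 + 0.0004 + 0.0004 + 0.0064 + 0.0004 + 0.0361 + 0.0036 + 0.0100 + 0.2401 = 0.2978
Σp_2ᵢ² = 0.02² + 0.05² + 0.02² + 0.03² + 0.28² + 0.12² + 0.30² + 0.16² + 0.02² = 0.0004 + 0.0025 + 0.0004 + 0.0009 + 0.0784 + 0.0144 + 0.0900 + 0.0256 + 0.0004 = 0.2130
O = 0.0764 / √(0.2978 × 0.2130) = 0.0764 / 0.251856 = 0.30335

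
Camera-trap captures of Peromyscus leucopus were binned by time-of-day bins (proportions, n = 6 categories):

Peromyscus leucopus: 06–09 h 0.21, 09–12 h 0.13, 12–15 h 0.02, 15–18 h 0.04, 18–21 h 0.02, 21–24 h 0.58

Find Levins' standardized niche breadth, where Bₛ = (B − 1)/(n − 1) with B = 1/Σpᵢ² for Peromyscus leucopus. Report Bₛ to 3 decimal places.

0.300

Σpᵢ² = 0.21² + 0.13² + 0.02² + 0.04² + 0.02² + 0.58² = 0.0441 + 0.0169 + 0.0004 + 0.0016 + 0.0004 + 0.3364 = 0.3998
B = 1 / 0.3998 = 2.50125
Bₛ = (B − 1)/(n − 1) = (2.50125 − 1)/(6 − 1) = 1.50125/5 = 0.30025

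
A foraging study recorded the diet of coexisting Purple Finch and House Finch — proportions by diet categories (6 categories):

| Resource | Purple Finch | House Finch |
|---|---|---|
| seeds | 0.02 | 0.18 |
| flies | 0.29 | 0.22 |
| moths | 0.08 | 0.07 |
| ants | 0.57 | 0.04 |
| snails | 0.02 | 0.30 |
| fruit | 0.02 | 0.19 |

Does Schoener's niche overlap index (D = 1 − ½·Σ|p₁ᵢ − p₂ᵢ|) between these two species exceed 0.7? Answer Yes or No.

No

Σ|p₁ᵢ − p₂ᵢ| = 0.16 + 0.07 + 0.01 + 0.53 + 0.28 + 0.17 = 1.22
D = 1 − ½ × 1.22 = 1 − 0.610 = 0.3900
D = 0.3900 < 0.7 → No.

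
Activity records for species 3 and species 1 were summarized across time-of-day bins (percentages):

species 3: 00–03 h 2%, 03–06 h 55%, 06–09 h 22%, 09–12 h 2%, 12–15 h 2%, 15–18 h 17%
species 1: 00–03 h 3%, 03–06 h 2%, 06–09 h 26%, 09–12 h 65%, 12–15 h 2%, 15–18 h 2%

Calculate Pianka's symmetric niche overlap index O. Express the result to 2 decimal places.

Convert percentages to proportions (divide by 100).
Σ p₁ᵢp₂ᵢ = 0.0006 + 0.0110 + 0.0572 + 0.0130 + 0.0004 + 0.0034 = 0.0856
Σp_1ᵢ² = 0.02² + 0.55² + 0.22² + 0.02² + 0.02² + 0.17² = 0.0004 + 0.3025 + 0.0484 + 0.0004 + 0.0004 + 0.0289 = 0.3810
Σp_2ᵢ² = 0.03² + 0.02² + 0.26² + 0.65² + 0.02² + 0.02² = 0.0009 + 0.0004 + 0.0676 + 0.4225 + 0.0004 + 0.0004 = 0.4922
O = 0.0856 / √(0.3810 × 0.4922) = 0.0856 / 0.43305 = 0.1977

0.20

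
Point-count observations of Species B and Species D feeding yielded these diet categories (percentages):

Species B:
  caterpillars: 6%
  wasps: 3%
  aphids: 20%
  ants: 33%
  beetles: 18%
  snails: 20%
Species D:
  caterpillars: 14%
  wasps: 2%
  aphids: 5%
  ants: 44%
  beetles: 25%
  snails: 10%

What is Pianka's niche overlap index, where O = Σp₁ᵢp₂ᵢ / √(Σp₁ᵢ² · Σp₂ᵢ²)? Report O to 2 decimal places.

0.90

Convert percentages to proportions (divide by 100).
Σ p₁ᵢp₂ᵢ = 0.0084 + 0.0006 + 0.0100 + 0.1452 + 0.0450 + 0.0200 = 0.2292
Σp_1ᵢ² = 0.06² + 0.03² + 0.20² + 0.33² + 0.18² + 0.20² = 0.0036 + 0.0009 + 0.0400 + 0.1089 + 0.0324 + 0.0400 = 0.2258
Σp_2ᵢ² = 0.14² + 0.02² + 0.05² + 0.44² + 0.25² + 0.10² = 0.0196 + 0.0004 + 0.0025 + 0.1936 + 0.0625 + 0.0100 = 0.2886
O = 0.2292 / √(0.2258 × 0.2886) = 0.2292 / 0.25528 = 0.8978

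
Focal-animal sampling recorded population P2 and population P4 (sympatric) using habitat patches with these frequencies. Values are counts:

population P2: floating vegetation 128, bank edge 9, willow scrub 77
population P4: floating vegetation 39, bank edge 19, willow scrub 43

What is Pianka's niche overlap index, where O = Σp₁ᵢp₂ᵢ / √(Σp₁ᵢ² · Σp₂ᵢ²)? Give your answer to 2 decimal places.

0.93

Proportions for population P2 (n=214): 128/214=0.5981, 9/214=0.0421, 77/214=0.3598
Proportions for population P4 (n=101): 39/101=0.3861, 19/101=0.1881, 43/101=0.4257
Σ p₁ᵢp₂ᵢ = 0.230926 + 0.007919 + 0.153167 = 0.392012
Σp_1ᵢ² = 0.5981² + 0.0421² + 0.3598² = 0.357724 + 0.001772 + 0.129456 = 0.488952
Σp_2ᵢ² = 0.3861² + 0.1881² + 0.4257² = 0.149073 + 0.035382 + 0.181220 = 0.365675
O = 0.392012 / √(0.488952 × 0.365675) = 0.392012 / 0.4228446 = 0.9271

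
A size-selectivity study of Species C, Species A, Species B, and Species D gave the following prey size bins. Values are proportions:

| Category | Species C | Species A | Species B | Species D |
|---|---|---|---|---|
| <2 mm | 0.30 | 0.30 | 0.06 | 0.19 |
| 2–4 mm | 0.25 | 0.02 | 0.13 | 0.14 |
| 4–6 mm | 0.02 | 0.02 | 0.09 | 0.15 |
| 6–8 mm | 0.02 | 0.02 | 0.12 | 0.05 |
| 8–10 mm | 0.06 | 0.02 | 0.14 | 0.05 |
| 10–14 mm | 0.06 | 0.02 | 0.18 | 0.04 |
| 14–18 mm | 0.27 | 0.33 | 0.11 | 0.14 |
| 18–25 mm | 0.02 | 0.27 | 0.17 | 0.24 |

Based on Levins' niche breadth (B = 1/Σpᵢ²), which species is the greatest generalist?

Σp_Cᵢ² = 0.30² + 0.25² + 0.02² + 0.02² + 0.06² + 0.06² + 0.27² + 0.02² = 0.0900 + 0.0625 + 0.0004 + 0.0004 + 0.0036 + 0.0036 + 0.0729 + 0.0004 = 0.2338
B_C = 1 / 0.2338 = 4.2772
Σp_Aᵢ² = 0.30² + 0.02² + 0.02² + 0.02² + 0.02² + 0.02² + 0.33² + 0.27² = 0.0900 + 0.0004 + 0.0004 + 0.0004 + 0.0004 + 0.0004 + 0.1089 + 0.0729 = 0.2738
B_A = 1 / 0.2738 = 3.6523
Σp_Bᵢ² = 0.06² + 0.13² + 0.09² + 0.12² + 0.14² + 0.18² + 0.11² + 0.17² = 0.0036 + 0.0169 + 0.0081 + 0.0144 + 0.0196 + 0.0324 + 0.0121 + 0.0289 = 0.1360
B_B = 1 / 0.1360 = 7.3529
Σp_Dᵢ² = 0.19² + 0.14² + 0.15² + 0.05² + 0.05² + 0.04² + 0.14² + 0.24² = 0.0361 + 0.0196 + 0.0225 + 0.0025 + 0.0025 + 0.0016 + 0.0196 + 0.0576 = 0.1620
B_D = 1 / 0.1620 = 6.1728
Highest B → broadest niche (most generalist): Species B (B = 7.35).

Species B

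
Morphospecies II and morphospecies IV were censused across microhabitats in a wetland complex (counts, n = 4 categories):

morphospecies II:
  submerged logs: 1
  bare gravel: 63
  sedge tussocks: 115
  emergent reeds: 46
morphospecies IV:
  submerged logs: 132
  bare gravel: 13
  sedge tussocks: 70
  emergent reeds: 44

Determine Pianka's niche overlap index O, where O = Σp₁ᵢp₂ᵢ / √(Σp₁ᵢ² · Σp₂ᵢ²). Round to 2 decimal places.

0.51

Proportions for morphospecies II (n=225): 1/225=0.0044, 63/225=0.2800, 115/225=0.5111, 46/225=0.2044
Proportions for morphospecies IV (n=259): 132/259=0.5097, 13/259=0.0502, 70/259=0.2703, 44/259=0.1699
Σ p₁ᵢp₂ᵢ = 0.002243 + 0.014056 + 0.138150 + 0.034728 = 0.189177
Σp_1ᵢ² = 0.0044² + 0.2800² + 0.5111² + 0.2044² = 0.000019 + 0.078400 + 0.261223 + 0.041779 = 0.381421
Σp_2ᵢ² = 0.5097² + 0.0502² + 0.2703² + 0.1699² = 0.259794 + 0.002520 + 0.073062 + 0.028866 = 0.364242
O = 0.189177 / √(0.381421 × 0.364242) = 0.189177 / 0.3727325 = 0.5075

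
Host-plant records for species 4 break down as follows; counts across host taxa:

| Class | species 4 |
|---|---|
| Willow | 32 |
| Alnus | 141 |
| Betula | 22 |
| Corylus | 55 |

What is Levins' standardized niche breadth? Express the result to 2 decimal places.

Proportions for species 4 (n=250): 32/250=0.1280, 141/250=0.5640, 22/250=0.0880, 55/250=0.2200
Σpᵢ² = 0.1280² + 0.5640² + 0.0880² + 0.2200² = 0.016384 + 0.318096 + 0.007744 + 0.048400 = 0.390624
B = 1 / 0.390624 = 2.5600
Bₛ = (B − 1)/(n − 1) = (2.5600 − 1)/(4 − 1) = 1.5600/3 = 0.5200

0.52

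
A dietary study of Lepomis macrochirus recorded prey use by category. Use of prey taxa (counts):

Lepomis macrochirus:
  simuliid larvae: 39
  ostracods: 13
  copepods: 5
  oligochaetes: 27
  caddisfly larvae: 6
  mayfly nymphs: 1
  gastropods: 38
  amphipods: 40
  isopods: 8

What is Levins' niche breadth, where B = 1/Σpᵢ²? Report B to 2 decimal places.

Proportions for Lepomis macrochirus (n=177): 39/177=0.2203, 13/177=0.0734, 5/177=0.0282, 27/177=0.1525, 6/177=0.0339, 1/177=0.0056, 38/177=0.2147, 40/177=0.2260, 8/177=0.0452
Σpᵢ² = 0.2203² + 0.0734² + 0.0282² + 0.1525² + 0.0339² + 0.0056² + 0.2147² + 0.2260² + 0.0452² = 0.048532 + 0.005388 + 0.000795 + 0.023256 + 0.001149 + 0.000031 + 0.046096 + 0.051076 + 0.002043 = 0.178366
B = 1 / 0.178366 = 5.6064

5.61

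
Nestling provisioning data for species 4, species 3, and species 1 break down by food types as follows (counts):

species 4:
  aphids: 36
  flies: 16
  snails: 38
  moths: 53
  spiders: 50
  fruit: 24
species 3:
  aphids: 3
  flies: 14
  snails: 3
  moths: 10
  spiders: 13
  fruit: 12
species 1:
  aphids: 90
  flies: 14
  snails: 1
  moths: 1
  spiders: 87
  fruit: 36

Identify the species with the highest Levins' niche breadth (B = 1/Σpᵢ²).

Proportions for species 4 (n=217): 36/217=0.1659, 16/217=0.0737, 38/217=0.1751, 53/217=0.2442, 50/217=0.2304, 24/217=0.1106
Proportions for species 3 (n=55): 3/55=0.0545, 14/55=0.2545, 3/55=0.0545, 10/55=0.1818, 13/55=0.2364, 12/55=0.2182
Proportions for species 1 (n=229): 90/229=0.3930, 14/229=0.0611, 1/229=0.0044, 1/229=0.0044, 87/229=0.3799, 36/229=0.1572
Σp_4ᵢ² = 0.1659² + 0.0737² + 0.1751² + 0.2442² + 0.2304² + 0.1106² = 0.027523 + 0.005432 + 0.030660 + 0.059634 + 0.053084 + 0.012232 = 0.188565
B_4 = 1 / 0.188565 = 5.3032
Σp_3ᵢ² = 0.0545² + 0.2545² + 0.0545² + 0.1818² + 0.2364² + 0.2182² = 0.002970 + 0.064770 + 0.002970 + 0.033051 + 0.055885 + 0.047611 = 0.207257
B_3 = 1 / 0.207257 = 4.8249
Σp_1ᵢ² = 0.3930² + 0.0611² + 0.0044² + 0.0044² + 0.3799² + 0.1572² = 0.154449 + 0.003733 + 0.000019 + 0.000019 + 0.144324 + 0.024712 = 0.327256
B_1 = 1 / 0.327256 = 3.0557
Highest B → broadest niche (most generalist): species 4 (B = 5.30).

species 4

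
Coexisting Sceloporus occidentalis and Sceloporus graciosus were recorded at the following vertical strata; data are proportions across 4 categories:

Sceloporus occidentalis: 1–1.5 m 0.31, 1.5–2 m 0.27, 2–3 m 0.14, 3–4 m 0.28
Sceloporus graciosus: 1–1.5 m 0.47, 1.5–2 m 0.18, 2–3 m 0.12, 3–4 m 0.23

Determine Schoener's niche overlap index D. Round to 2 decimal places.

0.84

Σ|p₁ᵢ − p₂ᵢ| = 0.16 + 0.09 + 0.02 + 0.05 = 0.32
D = 1 − ½ × 0.32 = 1 − 0.160 = 0.8400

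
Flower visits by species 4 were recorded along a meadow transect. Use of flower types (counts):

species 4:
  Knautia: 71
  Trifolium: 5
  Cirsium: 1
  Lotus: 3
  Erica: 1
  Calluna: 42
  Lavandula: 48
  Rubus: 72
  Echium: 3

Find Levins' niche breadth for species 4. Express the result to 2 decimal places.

4.22

Proportions for species 4 (n=246): 71/246=0.2886, 5/246=0.0203, 1/246=0.0041, 3/246=0.0122, 1/246=0.0041, 42/246=0.1707, 48/246=0.1951, 72/246=0.2927, 3/246=0.0122
Σpᵢ² = 0.2886² + 0.0203² + 0.0041² + 0.0122² + 0.0041² + 0.1707² + 0.1951² + 0.2927² + 0.0122² = 0.083290 + 0.000412 + 0.000017 + 0.000149 + 0.000017 + 0.029138 + 0.038064 + 0.085673 + 0.000149 = 0.236909
B = 1 / 0.236909 = 4.2210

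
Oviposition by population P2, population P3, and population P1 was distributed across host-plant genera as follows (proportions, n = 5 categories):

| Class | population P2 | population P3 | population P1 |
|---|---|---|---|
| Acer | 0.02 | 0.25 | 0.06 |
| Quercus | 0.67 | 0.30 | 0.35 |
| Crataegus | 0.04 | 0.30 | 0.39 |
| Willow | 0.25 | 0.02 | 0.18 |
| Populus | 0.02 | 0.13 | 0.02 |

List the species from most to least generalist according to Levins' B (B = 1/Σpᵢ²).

Σp_P2ᵢ² = 0.02² + 0.67² + 0.04² + 0.25² + 0.02² = 0.0004 + 0.4489 + 0.0016 + 0.0625 + 0.0004 = 0.5138
B_P2 = 1 / 0.5138 = 1.9463
Σp_P3ᵢ² = 0.25² + 0.30² + 0.30² + 0.02² + 0.13² = 0.0625 + 0.0900 + 0.0900 + 0.0004 + 0.0169 = 0.2598
B_P3 = 1 / 0.2598 = 3.8491
Σp_P1ᵢ² = 0.06² + 0.35² + 0.39² + 0.18² + 0.02² = 0.0036 + 0.1225 + 0.1521 + 0.0324 + 0.0004 = 0.3110
B_P1 = 1 / 0.3110 = 3.2154
Ranking by B (broadest → narrowest): population P3 (3.85) > population P1 (3.22) > population P2 (1.95)

population P3 > population P1 > population P2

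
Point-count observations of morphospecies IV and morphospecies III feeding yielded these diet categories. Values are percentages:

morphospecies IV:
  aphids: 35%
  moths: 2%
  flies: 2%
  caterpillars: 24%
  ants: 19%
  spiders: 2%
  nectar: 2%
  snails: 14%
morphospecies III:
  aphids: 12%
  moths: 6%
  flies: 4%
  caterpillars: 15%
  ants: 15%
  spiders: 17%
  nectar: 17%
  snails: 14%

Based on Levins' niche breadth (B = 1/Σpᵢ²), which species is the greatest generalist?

Convert percentages to proportions (divide by 100).
Σp_IVᵢ² = 0.35² + 0.02² + 0.02² + 0.24² + 0.19² + 0.02² + 0.02² + 0.14² = 0.1225 + 0.0004 + 0.0004 + 0.0576 + 0.0361 + 0.0004 + 0.0004 + 0.0196 = 0.2374
B_IV = 1 / 0.2374 = 4.2123
Σp_IIIᵢ² = 0.12² + 0.06² + 0.04² + 0.15² + 0.15² + 0.17² + 0.17² + 0.14² = 0.0144 + 0.0036 + 0.0016 + 0.0225 + 0.0225 + 0.0289 + 0.0289 + 0.0196 = 0.1420
B_III = 1 / 0.1420 = 7.0423
Highest B → broadest niche (most generalist): morphospecies III (B = 7.04).

morphospecies III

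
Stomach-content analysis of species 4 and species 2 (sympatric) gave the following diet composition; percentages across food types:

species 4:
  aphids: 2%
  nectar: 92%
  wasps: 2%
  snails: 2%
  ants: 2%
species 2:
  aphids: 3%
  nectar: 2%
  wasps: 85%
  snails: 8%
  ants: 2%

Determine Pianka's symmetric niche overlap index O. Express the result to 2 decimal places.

Convert percentages to proportions (divide by 100).
Σ p₁ᵢp₂ᵢ = 0.0006 + 0.0184 + 0.0170 + 0.0016 + 0.0004 = 0.0380
Σp_1ᵢ² = 0.02² + 0.92² + 0.02² + 0.02² + 0.02² = 0.0004 + 0.8464 + 0.0004 + 0.0004 + 0.0004 = 0.8480
Σp_2ᵢ² = 0.03² + 0.02² + 0.85² + 0.08² + 0.02² = 0.0009 + 0.0004 + 0.7225 + 0.0064 + 0.0004 = 0.7306
O = 0.0380 / √(0.8480 × 0.7306) = 0.0380 / 0.78711 = 0.0483

0.05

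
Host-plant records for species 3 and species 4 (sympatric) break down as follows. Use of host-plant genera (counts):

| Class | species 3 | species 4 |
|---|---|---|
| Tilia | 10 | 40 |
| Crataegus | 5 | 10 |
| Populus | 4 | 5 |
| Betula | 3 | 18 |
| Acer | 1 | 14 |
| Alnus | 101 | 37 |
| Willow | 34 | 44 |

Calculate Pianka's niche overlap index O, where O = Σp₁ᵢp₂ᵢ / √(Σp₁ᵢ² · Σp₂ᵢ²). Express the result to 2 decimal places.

Proportions for species 3 (n=158): 10/158=0.0633, 5/158=0.0316, 4/158=0.0253, 3/158=0.0190, 1/158=0.0063, 101/158=0.6392, 34/158=0.2152
Proportions for species 4 (n=168): 40/168=0.2381, 10/168=0.0595, 5/168=0.0298, 18/168=0.1071, 14/168=0.0833, 37/168=0.2202, 44/168=0.2619
Σ p₁ᵢp₂ᵢ = 0.015072 + 0.001880 + 0.000754 + 0.002035 + 0.000525 + 0.140752 + 0.056361 = 0.217379
Σp_1ᵢ² = 0.0633² + 0.0316² + 0.0253² + 0.0190² + 0.0063² + 0.6392² + 0.2152² = 0.004007 + 0.000999 + 0.000640 + 0.000361 + 0.000040 + 0.408577 + 0.046311 = 0.460935
Σp_2ᵢ² = 0.2381² + 0.0595² + 0.0298² + 0.1071² + 0.0833² + 0.2202² + 0.2619² = 0.056692 + 0.003540 + 0.000888 + 0.011470 + 0.006939 + 0.048488 + 0.068592 = 0.196609
O = 0.217379 / √(0.460935 × 0.196609) = 0.217379 / 0.3010382 = 0.7221

0.72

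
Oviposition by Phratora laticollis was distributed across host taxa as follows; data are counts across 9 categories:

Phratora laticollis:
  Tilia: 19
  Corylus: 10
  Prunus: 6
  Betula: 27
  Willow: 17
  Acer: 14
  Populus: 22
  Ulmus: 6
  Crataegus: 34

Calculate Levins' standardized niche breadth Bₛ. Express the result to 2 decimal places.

0.76

Proportions for Phratora laticollis (n=155): 19/155=0.1226, 10/155=0.0645, 6/155=0.0387, 27/155=0.1742, 17/155=0.1097, 14/155=0.0903, 22/155=0.1419, 6/155=0.0387, 34/155=0.2194
Σpᵢ² = 0.1226² + 0.0645² + 0.0387² + 0.1742² + 0.1097² + 0.0903² + 0.1419² + 0.0387² + 0.2194² = 0.015031 + 0.004160 + 0.001498 + 0.030346 + 0.012034 + 0.008154 + 0.020136 + 0.001498 + 0.048136 = 0.140993
B = 1 / 0.140993 = 7.0926
Bₛ = (B − 1)/(n − 1) = (7.0926 − 1)/(9 − 1) = 6.0926/8 = 0.7616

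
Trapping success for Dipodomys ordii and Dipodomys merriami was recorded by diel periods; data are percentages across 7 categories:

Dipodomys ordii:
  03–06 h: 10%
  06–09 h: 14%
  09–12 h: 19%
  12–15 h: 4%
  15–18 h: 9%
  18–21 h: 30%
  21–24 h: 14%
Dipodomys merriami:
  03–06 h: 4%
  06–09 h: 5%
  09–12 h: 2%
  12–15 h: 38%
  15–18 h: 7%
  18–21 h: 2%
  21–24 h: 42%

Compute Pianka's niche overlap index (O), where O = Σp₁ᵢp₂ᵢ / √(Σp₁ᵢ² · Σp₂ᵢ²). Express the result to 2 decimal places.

0.41

Convert percentages to proportions (divide by 100).
Σ p₁ᵢp₂ᵢ = 0.0040 + 0.0070 + 0.0038 + 0.0152 + 0.0063 + 0.0060 + 0.0588 = 0.1011
Σp_1ᵢ² = 0.10² + 0.14² + 0.19² + 0.04² + 0.09² + 0.30² + 0.14² = 0.0100 + 0.0196 + 0.0361 + 0.0016 + 0.0081 + 0.0900 + 0.0196 = 0.1850
Σp_2ᵢ² = 0.04² + 0.05² + 0.02² + 0.38² + 0.07² + 0.02² + 0.42² = 0.0016 + 0.0025 + 0.0004 + 0.1444 + 0.0049 + 0.0004 + 0.1764 = 0.3306
O = 0.1011 / √(0.1850 × 0.3306) = 0.1011 / 0.24731 = 0.4088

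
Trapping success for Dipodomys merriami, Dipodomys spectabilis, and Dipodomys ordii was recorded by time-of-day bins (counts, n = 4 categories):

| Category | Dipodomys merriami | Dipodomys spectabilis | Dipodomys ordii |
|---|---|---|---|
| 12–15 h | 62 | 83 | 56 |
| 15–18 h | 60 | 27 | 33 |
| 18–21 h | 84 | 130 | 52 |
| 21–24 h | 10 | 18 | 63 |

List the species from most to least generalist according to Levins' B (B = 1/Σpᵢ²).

Proportions for Dipodomys merriami (n=216): 62/216=0.2870, 60/216=0.2778, 84/216=0.3889, 10/216=0.0463
Proportions for Dipodomys spectabilis (n=258): 83/258=0.3217, 27/258=0.1047, 130/258=0.5039, 18/258=0.0698
Proportions for Dipodomys ordii (n=204): 56/204=0.2745, 33/204=0.1618, 52/204=0.2549, 63/204=0.3088
Σp_merrᵢ² = 0.2870² + 0.2778² + 0.3889² + 0.0463² = 0.082369 + 0.077173 + 0.151243 + 0.002144 = 0.312929
B_merr = 1 / 0.312929 = 3.1956
Σp_specᵢ² = 0.3217² + 0.1047² + 0.5039² + 0.0698² = 0.103491 + 0.010962 + 0.253915 + 0.004872 = 0.373240
B_spec = 1 / 0.373240 = 2.6792
Σp_ordiᵢ² = 0.2745² + 0.1618² + 0.2549² + 0.3088² = 0.075350 + 0.026179 + 0.064974 + 0.095357 = 0.261860
B_ordi = 1 / 0.261860 = 3.8188
Ranking by B (broadest → narrowest): Dipodomys ordii (3.82) > Dipodomys merriami (3.20) > Dipodomys spectabilis (2.68)

Dipodomys ordii > Dipodomys merriami > Dipodomys spectabilis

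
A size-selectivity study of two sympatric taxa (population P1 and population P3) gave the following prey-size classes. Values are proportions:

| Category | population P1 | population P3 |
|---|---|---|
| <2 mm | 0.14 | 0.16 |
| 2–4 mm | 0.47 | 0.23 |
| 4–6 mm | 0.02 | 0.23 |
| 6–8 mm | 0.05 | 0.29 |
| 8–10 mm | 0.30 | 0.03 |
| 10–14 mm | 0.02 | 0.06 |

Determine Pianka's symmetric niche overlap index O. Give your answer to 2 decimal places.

Σ p₁ᵢp₂ᵢ = 0.0224 + 0.1081 + 0.0046 + 0.0145 + 0.0090 + 0.0012 = 0.1598
Σp_1ᵢ² = 0.14² + 0.47² + 0.02² + 0.05² + 0.30² + 0.02² = 0.0196 + 0.2209 + 0.0004 + 0.0025 + 0.0900 + 0.0004 = 0.3338
Σp_2ᵢ² = 0.16² + 0.23² + 0.23² + 0.29² + 0.03² + 0.06² = 0.0256 + 0.0529 + 0.0529 + 0.0841 + 0.0009 + 0.0036 = 0.2200
O = 0.1598 / √(0.3338 × 0.2200) = 0.1598 / 0.27099 = 0.5897

0.59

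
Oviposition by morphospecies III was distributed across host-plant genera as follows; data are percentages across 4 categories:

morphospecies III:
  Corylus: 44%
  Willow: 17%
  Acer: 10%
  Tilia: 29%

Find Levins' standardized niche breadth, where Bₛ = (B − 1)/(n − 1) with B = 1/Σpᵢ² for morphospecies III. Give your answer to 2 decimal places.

0.72

Convert percentages to proportions (divide by 100).
Σpᵢ² = 0.44² + 0.17² + 0.10² + 0.29² = 0.1936 + 0.0289 + 0.0100 + 0.0841 = 0.3166
B = 1 / 0.3166 = 3.1586
Bₛ = (B − 1)/(n − 1) = (3.1586 − 1)/(4 − 1) = 2.1586/3 = 0.7195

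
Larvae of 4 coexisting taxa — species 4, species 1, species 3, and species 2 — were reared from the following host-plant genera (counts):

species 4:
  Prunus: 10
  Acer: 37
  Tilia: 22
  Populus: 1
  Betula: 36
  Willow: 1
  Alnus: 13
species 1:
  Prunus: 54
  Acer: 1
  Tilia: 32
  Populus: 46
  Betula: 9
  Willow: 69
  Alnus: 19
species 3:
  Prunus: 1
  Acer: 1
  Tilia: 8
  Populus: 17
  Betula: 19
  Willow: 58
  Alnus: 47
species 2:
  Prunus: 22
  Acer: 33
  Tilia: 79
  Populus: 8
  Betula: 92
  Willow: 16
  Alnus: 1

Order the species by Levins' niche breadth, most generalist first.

species 1 > species 4 > species 2 > species 3

Proportions for species 4 (n=120): 10/120=0.0833, 37/120=0.3083, 22/120=0.1833, 1/120=0.0083, 36/120=0.3000, 1/120=0.0083, 13/120=0.1083
Proportions for species 1 (n=230): 54/230=0.2348, 1/230=0.0043, 32/230=0.1391, 46/230=0.2000, 9/230=0.0391, 69/230=0.3000, 19/230=0.0826
Proportions for species 3 (n=151): 1/151=0.0066, 1/151=0.0066, 8/151=0.0530, 17/151=0.1126, 19/151=0.1258, 58/151=0.3841, 47/151=0.3113
Proportions for species 2 (n=251): 22/251=0.0876, 33/251=0.1315, 79/251=0.3147, 8/251=0.0319, 92/251=0.3665, 16/251=0.0637, 1/251=0.0040
Σp_4ᵢ² = 0.0833² + 0.3083² + 0.1833² + 0.0083² + 0.3000² + 0.0083² + 0.1083² = 0.006939 + 0.095049 + 0.033599 + 0.000069 + 0.090000 + 0.000069 + 0.011729 = 0.237454
B_4 = 1 / 0.237454 = 4.2113
Σp_1ᵢ² = 0.2348² + 0.0043² + 0.1391² + 0.2000² + 0.0391² + 0.3000² + 0.0826² = 0.055131 + 0.000018 + 0.019349 + 0.040000 + 0.001529 + 0.090000 + 0.006823 = 0.212850
B_1 = 1 / 0.212850 = 4.6981
Σp_3ᵢ² = 0.0066² + 0.0066² + 0.0530² + 0.1126² + 0.1258² + 0.3841² + 0.3113² = 0.000044 + 0.000044 + 0.002809 + 0.012679 + 0.015826 + 0.147533 + 0.096908 = 0.275843
B_3 = 1 / 0.275843 = 3.6253
Σp_2ᵢ² = 0.0876² + 0.1315² + 0.3147² + 0.0319² + 0.3665² + 0.0637² + 0.0040² = 0.007674 + 0.017292 + 0.099036 + 0.001018 + 0.134322 + 0.004058 + 0.000016 = 0.263416
B_2 = 1 / 0.263416 = 3.7963
Ranking by B (broadest → narrowest): species 1 (4.70) > species 4 (4.21) > species 2 (3.80) > species 3 (3.63)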